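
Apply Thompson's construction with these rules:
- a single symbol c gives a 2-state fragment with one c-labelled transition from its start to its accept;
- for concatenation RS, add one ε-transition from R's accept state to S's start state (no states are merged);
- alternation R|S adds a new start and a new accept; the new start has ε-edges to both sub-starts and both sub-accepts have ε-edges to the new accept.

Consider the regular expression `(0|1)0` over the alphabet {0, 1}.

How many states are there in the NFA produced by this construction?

Per subexpression:
Each of the 3 symbol leaves contributes a 2-state fragment.
  0|1 — 6 states
  (0|1)0 — 8 states

8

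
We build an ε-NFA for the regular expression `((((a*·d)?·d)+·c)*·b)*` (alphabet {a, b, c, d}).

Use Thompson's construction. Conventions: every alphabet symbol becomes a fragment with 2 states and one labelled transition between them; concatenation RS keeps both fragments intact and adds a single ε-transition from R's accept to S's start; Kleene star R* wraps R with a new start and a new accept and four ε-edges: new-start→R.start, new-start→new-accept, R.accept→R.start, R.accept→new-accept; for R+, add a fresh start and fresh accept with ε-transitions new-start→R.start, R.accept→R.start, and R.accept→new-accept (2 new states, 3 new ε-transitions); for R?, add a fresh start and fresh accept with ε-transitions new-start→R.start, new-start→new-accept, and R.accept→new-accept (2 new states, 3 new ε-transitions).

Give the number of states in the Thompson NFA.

20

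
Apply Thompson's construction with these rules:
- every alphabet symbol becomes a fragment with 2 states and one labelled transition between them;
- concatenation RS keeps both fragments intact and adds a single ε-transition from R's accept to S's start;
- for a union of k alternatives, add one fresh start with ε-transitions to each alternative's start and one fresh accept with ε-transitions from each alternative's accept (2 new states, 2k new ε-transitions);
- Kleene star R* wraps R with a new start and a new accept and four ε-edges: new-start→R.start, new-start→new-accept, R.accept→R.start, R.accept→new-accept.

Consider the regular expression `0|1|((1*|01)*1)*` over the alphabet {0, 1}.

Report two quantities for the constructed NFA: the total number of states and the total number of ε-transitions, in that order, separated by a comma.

Recursing over subexpressions:
Each of the 6 symbol leaves contributes 2 states and 0 ε-transitions.
  1* = 4 states, 4 ε-transitions
  01 = 4 states, 1 ε-transition
  1*|01 = 10 states, 9 ε-transitions
  (1*|01)* = 12 states, 13 ε-transitions
  (1*|01)*1 = 14 states, 14 ε-transitions
  ((1*|01)*1)* = 16 states, 18 ε-transitions
  0|1|((1*|01)*1)* = 22 states, 24 ε-transitions

22, 24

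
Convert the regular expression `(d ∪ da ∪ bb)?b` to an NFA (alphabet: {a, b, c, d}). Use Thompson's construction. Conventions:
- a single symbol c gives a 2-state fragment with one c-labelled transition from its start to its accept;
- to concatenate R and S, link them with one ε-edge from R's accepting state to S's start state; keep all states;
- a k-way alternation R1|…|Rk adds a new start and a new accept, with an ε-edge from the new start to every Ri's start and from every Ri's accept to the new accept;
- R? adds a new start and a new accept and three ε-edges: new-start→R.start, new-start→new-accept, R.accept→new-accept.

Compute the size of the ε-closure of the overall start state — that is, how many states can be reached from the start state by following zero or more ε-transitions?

7

Let C(F) = |ε-closure(F.start)| within fragment F, and note whether F accepts ε. Symbol fragments have C = 1 and do not accept ε. Then:
  da : same as the first factor's closure: |ε-closure| = 1
  bb : |ε-closure| equals the left operand's closure size = 1 (its accept is not ε-reachable, so the closure stops there)
  d ∪ da ∪ bb : new start ε-reaches every alternative's start; none of them accept ε, so the new accept is not reached: |ε-closure| = 1 + 1 + 1 + 1 = 4
  (d ∪ da ∪ bb)? : |ε-closure| = 1 (new start) + 4 (body) + 1 (new accept, via ε) = 6
  (d ∪ da ∪ bb)?b : |ε-closure| = 6 + 1 = 7 (closure spills across the concat boundary because the left factor accepts ε)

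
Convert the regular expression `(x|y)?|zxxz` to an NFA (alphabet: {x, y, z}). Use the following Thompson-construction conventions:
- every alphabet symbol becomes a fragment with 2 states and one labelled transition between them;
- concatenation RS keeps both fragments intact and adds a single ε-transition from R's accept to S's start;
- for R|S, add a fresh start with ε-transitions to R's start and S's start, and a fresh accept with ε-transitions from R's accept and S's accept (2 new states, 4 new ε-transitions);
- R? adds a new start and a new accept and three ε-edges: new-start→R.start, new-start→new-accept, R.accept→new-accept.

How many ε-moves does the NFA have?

Bottom-up over the parse tree:
Each of the 6 symbol leaves contributes 0 ε-transitions.
  x|y = 4 ε-transitions
  (x|y)? = 7 ε-transitions
  zxxz = 3 ε-transitions
  (x|y)?|zxxz = 14 ε-transitions

14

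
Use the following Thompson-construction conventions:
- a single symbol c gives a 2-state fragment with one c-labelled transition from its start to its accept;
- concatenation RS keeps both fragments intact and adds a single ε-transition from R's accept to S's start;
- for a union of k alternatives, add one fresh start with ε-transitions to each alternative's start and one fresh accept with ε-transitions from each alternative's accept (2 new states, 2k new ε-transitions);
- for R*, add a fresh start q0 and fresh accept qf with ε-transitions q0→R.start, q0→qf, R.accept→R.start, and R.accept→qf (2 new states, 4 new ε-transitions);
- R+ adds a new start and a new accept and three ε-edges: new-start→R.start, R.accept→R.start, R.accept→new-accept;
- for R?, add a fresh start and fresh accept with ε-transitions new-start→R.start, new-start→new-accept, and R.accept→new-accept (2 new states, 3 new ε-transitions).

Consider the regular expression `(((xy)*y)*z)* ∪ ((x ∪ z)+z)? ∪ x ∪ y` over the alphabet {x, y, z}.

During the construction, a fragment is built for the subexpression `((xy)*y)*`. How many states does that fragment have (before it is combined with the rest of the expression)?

10

Fragment for `((xy)*y)*`:
Each of the 3 symbol leaves contributes a 2-state fragment.
  xy — 4 states
  (xy)* — 6 states
  (xy)*y — 8 states
  ((xy)*y)* — 10 states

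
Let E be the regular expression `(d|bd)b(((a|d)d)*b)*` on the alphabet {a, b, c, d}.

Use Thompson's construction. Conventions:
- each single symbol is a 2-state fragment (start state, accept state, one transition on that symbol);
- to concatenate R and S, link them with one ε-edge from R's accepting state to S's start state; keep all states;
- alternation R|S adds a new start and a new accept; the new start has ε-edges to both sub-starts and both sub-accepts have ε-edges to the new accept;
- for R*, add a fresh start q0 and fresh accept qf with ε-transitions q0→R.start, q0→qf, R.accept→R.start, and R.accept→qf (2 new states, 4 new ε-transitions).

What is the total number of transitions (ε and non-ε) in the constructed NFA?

By structural recursion:
Each of the 8 symbol leaves contributes 1 transition (1 symbol, 0 ε).
  bd : 3 transitions (2 symbol, 1 ε)
  d|bd : 8 transitions (3 symbol, 5 ε)
  a|d : 6 transitions (2 symbol, 4 ε)
  (a|d)d : 8 transitions (3 symbol, 5 ε)
  ((a|d)d)* : 12 transitions (3 symbol, 9 ε)
  ((a|d)d)*b : 14 transitions (4 symbol, 10 ε)
  (((a|d)d)*b)* : 18 transitions (4 symbol, 14 ε)
  (d|bd)b(((a|d)d)*b)* : 29 transitions (8 symbol, 21 ε)

29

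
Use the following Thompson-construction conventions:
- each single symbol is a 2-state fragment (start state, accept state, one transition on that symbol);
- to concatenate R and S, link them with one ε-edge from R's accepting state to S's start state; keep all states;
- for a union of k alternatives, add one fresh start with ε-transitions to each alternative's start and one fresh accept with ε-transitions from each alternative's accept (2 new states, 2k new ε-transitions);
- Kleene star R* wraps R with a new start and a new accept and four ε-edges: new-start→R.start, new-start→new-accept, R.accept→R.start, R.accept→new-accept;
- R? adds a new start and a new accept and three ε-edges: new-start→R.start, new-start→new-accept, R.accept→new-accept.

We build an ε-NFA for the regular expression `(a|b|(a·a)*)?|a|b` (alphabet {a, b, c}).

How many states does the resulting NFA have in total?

Building bottom-up:
Each of the 6 symbol leaves contributes a 2-state fragment.
  a·a = 4 states
  (a·a)* = 6 states
  a|b|(a·a)* = 12 states
  (a|b|(a·a)*)? = 14 states
  (a|b|(a·a)*)?|a|b = 20 states

20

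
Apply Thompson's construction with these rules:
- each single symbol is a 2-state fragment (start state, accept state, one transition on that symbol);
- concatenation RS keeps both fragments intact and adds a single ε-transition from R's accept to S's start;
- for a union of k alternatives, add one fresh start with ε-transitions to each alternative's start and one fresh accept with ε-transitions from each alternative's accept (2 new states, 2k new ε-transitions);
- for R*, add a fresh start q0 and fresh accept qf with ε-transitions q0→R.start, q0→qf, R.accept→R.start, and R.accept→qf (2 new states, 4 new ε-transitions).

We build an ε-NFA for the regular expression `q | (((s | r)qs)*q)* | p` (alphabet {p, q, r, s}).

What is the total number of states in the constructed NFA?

22

Building bottom-up:
Each of the 7 symbol leaves contributes a 2-state fragment.
  s | r : 6 states
  (s | r)qs : 10 states
  ((s | r)qs)* : 12 states
  ((s | r)qs)*q : 14 states
  (((s | r)qs)*q)* : 16 states
  q | (((s | r)qs)*q)* | p : 22 states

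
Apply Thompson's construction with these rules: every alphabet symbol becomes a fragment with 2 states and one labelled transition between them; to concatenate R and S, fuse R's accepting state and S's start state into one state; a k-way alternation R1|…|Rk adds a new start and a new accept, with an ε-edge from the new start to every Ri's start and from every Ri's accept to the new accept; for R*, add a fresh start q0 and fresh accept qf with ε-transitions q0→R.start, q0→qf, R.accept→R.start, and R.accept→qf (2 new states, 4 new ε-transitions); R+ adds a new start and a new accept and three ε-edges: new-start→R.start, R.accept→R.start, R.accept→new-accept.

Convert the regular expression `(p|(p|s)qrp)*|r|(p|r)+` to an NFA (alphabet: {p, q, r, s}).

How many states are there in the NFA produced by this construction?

Building bottom-up:
Each of the 9 symbol leaves contributes a 2-state fragment.
  p|s = 6 states
  (p|s)qrp = 9 states
  p|(p|s)qrp = 13 states
  (p|(p|s)qrp)* = 15 states
  p|r = 6 states
  (p|r)+ = 8 states
  (p|(p|s)qrp)*|r|(p|r)+ = 27 states

27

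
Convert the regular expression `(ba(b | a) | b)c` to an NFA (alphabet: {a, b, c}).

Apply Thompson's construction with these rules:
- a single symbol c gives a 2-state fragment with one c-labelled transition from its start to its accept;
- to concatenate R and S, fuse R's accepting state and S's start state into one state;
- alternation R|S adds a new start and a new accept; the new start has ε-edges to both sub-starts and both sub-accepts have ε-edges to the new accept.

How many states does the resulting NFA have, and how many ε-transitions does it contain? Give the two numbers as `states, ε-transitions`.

13, 8

By structural recursion:
Each of the 6 symbol leaves contributes 2 states and 0 ε-transitions.
  b | a : 6 states, 4 ε-transitions
  ba(b | a) : 8 states, 4 ε-transitions
  ba(b | a) | b : 12 states, 8 ε-transitions
  (ba(b | a) | b)c : 13 states, 8 ε-transitions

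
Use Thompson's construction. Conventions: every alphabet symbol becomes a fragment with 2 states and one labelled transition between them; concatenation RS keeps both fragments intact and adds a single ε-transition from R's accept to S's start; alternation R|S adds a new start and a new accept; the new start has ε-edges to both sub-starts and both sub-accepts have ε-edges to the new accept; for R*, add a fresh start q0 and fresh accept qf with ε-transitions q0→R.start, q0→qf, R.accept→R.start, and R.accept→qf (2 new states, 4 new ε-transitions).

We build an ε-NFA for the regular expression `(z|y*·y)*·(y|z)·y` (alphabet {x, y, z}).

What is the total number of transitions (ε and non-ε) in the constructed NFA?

Building bottom-up:
Each of the 6 symbol leaves contributes 1 transition (1 symbol, 0 ε).
  y* — 5 transitions (1 symbol, 4 ε)
  y*·y — 7 transitions (2 symbol, 5 ε)
  z|y*·y — 12 transitions (3 symbol, 9 ε)
  (z|y*·y)* — 16 transitions (3 symbol, 13 ε)
  y|z — 6 transitions (2 symbol, 4 ε)
  (z|y*·y)*·(y|z)·y — 25 transitions (6 symbol, 19 ε)

25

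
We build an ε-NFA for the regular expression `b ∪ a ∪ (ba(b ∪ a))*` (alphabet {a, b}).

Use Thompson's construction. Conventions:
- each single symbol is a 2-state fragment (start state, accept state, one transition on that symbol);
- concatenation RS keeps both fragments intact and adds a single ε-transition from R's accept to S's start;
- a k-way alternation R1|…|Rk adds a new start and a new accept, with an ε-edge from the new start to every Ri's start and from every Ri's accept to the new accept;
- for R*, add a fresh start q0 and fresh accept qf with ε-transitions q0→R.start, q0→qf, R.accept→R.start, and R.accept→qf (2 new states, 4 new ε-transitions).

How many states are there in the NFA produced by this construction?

Building bottom-up:
Each of the 6 symbol leaves contributes a 2-state fragment.
  b ∪ a — 6 states
  ba(b ∪ a) — 10 states
  (ba(b ∪ a))* — 12 states
  b ∪ a ∪ (ba(b ∪ a))* — 18 states

18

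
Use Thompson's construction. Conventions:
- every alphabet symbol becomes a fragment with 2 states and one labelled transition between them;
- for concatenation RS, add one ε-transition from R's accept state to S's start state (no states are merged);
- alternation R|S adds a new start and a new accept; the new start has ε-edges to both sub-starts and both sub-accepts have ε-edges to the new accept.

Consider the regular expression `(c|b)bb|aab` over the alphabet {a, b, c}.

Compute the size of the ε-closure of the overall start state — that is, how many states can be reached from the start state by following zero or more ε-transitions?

Let C(F) = |ε-closure(F.start)| within fragment F, and note whether F accepts ε. Symbol fragments have C = 1 and do not accept ε. Then:
  c|b : |closure| = 1 + 1 + 1 = 3 (the new accept is not ε-reachable since no branch accepts ε)
  (c|b)bb : same as the first factor's closure: |closure| = 3
  aab : |closure| equals the left operand's closure size = 1 (its accept is not ε-reachable, so the closure stops there)
  (c|b)bb|aab : new start ε-reaches every alternative's start; none of them accept ε, so the new accept is not reached: |closure| = 1 + 3 + 1 = 5

5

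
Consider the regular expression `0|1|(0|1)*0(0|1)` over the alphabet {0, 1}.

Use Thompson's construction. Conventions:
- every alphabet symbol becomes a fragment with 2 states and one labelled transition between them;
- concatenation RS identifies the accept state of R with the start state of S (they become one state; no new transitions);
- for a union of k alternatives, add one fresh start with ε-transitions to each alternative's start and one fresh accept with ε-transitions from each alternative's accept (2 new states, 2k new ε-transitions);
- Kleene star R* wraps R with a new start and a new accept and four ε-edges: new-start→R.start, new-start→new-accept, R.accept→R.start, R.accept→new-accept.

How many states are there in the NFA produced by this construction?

Per subexpression:
Each of the 7 symbol leaves contributes a 2-state fragment.
  0|1 — 6 states
  (0|1)* — 8 states
  0|1 — 6 states
  (0|1)*0(0|1) — 14 states
  0|1|(0|1)*0(0|1) — 20 states

20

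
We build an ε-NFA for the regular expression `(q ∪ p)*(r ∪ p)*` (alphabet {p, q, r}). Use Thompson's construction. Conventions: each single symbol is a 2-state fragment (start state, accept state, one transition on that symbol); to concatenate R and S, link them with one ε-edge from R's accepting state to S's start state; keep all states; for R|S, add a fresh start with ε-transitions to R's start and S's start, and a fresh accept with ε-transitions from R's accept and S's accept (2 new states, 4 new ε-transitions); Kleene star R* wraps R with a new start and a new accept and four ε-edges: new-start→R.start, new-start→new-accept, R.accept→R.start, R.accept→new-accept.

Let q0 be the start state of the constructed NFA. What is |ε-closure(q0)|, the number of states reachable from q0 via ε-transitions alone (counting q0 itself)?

Compute the ε-closure size of each fragment's start state recursively; a symbol fragment's start has no outgoing ε-edge, so its closure is just itself (size 1).
  q ∪ p → new start ε-reaches every alternative's start; none of them accept ε, so the new accept is not reached: |closure| = 1 + 1 + 1 = 3
  (q ∪ p)* → |closure| = 1 (new start) + 3 (body) + 1 (new accept) = 5
  r ∪ p → |closure| = 1 + 1 + 1 = 3 (the new accept is not ε-reachable since no branch accepts ε)
  (r ∪ p)* → new start has ε-edges to the inner start and to the new accept, so |closure| = 2 + 3 = 5
  (q ∪ p)*(r ∪ p)* → the left operand accepts ε, so the closure extends into the next operand (via the concat ε-link); |closure| = 5 + 5 = 10

10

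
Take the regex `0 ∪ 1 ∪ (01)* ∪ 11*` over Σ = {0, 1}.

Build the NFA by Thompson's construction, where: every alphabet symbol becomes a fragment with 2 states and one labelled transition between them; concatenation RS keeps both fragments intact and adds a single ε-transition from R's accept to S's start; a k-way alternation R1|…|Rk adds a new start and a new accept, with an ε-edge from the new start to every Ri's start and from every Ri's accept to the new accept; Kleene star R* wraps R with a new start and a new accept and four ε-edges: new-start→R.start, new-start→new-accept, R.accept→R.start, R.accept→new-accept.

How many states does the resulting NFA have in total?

18

Building bottom-up:
Each of the 6 symbol leaves contributes a 2-state fragment.
  01 : 4 states
  (01)* : 6 states
  1* : 4 states
  11* : 6 states
  0 ∪ 1 ∪ (01)* ∪ 11* : 18 states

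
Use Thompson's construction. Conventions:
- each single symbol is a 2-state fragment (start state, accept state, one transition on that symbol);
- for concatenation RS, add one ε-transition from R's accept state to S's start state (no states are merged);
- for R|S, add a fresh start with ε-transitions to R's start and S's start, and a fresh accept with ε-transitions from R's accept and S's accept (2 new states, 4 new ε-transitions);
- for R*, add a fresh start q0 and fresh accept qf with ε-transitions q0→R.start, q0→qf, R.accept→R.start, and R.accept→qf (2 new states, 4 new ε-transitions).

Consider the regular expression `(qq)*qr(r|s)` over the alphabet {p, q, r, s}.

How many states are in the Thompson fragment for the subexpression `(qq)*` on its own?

Fragment for `(qq)*`:
Each of the 2 symbol leaves contributes a 2-state fragment.
  qq : 4 states
  (qq)* : 6 states

6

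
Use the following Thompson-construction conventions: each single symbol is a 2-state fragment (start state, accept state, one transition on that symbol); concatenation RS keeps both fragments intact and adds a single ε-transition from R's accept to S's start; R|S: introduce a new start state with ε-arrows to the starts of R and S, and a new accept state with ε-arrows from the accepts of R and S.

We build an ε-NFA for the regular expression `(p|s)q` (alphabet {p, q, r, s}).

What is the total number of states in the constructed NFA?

8

By structural recursion:
Each of the 3 symbol leaves contributes a 2-state fragment.
  p|s — 6 states
  (p|s)q — 8 states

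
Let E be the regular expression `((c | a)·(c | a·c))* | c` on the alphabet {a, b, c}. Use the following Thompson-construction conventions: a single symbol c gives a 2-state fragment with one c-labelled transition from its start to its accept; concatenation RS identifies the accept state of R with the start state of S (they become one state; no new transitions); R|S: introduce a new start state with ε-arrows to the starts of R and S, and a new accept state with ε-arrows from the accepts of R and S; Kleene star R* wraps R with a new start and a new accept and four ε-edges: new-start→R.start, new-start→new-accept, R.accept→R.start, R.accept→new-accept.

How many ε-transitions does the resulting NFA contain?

Per subexpression:
Each of the 6 symbol leaves contributes 0 ε-transitions.
  c | a : 4 ε-transitions
  a·c : 0 ε-transitions
  c | a·c : 4 ε-transitions
  (c | a)·(c | a·c) : 8 ε-transitions
  ((c | a)·(c | a·c))* : 12 ε-transitions
  ((c | a)·(c | a·c))* | c : 16 ε-transitions

16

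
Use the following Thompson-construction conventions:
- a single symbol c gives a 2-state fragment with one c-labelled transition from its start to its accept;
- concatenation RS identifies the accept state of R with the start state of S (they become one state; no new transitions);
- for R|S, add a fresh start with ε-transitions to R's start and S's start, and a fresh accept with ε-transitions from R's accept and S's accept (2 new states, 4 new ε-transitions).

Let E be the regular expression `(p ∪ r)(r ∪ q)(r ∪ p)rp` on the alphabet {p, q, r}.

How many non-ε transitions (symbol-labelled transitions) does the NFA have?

8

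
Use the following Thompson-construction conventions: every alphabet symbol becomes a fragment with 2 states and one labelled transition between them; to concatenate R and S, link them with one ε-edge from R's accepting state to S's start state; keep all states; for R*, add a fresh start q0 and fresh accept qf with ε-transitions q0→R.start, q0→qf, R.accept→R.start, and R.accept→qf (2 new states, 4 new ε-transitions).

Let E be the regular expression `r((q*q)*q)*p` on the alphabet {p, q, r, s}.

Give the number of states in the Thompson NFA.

16

Per subexpression:
Each of the 5 symbol leaves contributes a 2-state fragment.
  q* = 4 states
  q*q = 6 states
  (q*q)* = 8 states
  (q*q)*q = 10 states
  ((q*q)*q)* = 12 states
  r((q*q)*q)*p = 16 states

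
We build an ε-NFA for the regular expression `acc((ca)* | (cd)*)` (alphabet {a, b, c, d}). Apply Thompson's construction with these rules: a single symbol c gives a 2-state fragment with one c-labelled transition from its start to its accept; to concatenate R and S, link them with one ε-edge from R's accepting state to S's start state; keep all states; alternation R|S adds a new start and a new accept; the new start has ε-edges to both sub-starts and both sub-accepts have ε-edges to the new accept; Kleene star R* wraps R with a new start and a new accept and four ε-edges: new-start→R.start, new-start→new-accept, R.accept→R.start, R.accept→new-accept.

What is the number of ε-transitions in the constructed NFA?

17

Per subexpression:
Each of the 7 symbol leaves contributes 0 ε-transitions.
  ca → 1 ε-transition
  (ca)* → 5 ε-transitions
  cd → 1 ε-transition
  (cd)* → 5 ε-transitions
  (ca)* | (cd)* → 14 ε-transitions
  acc((ca)* | (cd)*) → 17 ε-transitions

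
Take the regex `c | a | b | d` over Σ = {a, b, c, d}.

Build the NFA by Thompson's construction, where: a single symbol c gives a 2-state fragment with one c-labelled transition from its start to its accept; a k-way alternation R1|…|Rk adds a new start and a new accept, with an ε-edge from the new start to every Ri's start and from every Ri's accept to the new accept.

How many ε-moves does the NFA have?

8

Bottom-up over the parse tree:
Each of the 4 symbol leaves contributes 0 ε-transitions.
  c | a | b | d = 8 ε-transitions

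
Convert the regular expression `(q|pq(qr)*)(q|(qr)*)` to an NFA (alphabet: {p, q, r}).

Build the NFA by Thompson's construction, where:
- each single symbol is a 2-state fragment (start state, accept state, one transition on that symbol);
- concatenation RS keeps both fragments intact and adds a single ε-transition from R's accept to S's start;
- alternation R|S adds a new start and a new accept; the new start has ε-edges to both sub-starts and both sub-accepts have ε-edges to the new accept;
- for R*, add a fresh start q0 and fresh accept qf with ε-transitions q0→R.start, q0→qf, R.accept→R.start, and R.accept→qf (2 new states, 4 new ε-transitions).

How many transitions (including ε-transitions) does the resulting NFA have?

Per subexpression:
Each of the 8 symbol leaves contributes 1 transition (1 symbol, 0 ε).
  qr — 3 transitions (2 symbol, 1 ε)
  (qr)* — 7 transitions (2 symbol, 5 ε)
  pq(qr)* — 11 transitions (4 symbol, 7 ε)
  q|pq(qr)* — 16 transitions (5 symbol, 11 ε)
  qr — 3 transitions (2 symbol, 1 ε)
  (qr)* — 7 transitions (2 symbol, 5 ε)
  q|(qr)* — 12 transitions (3 symbol, 9 ε)
  (q|pq(qr)*)(q|(qr)*) — 29 transitions (8 symbol, 21 ε)

29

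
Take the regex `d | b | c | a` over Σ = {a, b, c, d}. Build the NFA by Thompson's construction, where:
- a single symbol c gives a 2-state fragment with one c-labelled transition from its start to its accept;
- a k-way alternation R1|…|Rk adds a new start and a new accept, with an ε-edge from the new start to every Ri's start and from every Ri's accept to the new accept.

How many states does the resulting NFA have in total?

Bottom-up over the parse tree:
Each of the 4 symbol leaves contributes a 2-state fragment.
  d | b | c | a = 10 states

10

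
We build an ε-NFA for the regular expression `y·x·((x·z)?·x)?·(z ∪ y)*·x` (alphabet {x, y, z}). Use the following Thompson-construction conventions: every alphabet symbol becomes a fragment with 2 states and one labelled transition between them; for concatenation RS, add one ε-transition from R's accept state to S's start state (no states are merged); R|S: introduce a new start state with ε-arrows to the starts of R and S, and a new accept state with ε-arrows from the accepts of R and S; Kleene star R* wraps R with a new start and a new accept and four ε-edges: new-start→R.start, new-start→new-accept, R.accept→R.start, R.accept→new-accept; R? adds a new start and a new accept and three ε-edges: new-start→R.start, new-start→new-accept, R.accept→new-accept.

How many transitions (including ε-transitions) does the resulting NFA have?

28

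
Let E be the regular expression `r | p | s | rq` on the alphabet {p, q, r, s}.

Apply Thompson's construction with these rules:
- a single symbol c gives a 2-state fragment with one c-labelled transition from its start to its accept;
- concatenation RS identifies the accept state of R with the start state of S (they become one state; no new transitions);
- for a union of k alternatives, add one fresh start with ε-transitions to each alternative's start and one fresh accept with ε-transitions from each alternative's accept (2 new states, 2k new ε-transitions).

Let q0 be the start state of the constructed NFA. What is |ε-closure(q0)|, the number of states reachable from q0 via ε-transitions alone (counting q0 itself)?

5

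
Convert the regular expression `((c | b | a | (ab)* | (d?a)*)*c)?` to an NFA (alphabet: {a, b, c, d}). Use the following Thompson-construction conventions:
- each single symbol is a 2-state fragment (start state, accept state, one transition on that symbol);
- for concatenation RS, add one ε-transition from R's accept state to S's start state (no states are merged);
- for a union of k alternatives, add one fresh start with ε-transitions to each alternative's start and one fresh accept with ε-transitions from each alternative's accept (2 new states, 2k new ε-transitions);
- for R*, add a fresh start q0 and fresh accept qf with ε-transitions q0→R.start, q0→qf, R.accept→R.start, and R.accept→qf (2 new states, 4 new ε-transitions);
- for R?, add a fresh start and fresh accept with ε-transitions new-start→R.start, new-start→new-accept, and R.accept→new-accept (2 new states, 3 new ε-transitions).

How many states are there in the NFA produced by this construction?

Per subexpression:
Each of the 8 symbol leaves contributes a 2-state fragment.
  ab : 4 states
  (ab)* : 6 states
  d? : 4 states
  d?a : 6 states
  (d?a)* : 8 states
  c | b | a | (ab)* | (d?a)* : 22 states
  (c | b | a | (ab)* | (d?a)*)* : 24 states
  (c | b | a | (ab)* | (d?a)*)*c : 26 states
  ((c | b | a | (ab)* | (d?a)*)*c)? : 28 states

28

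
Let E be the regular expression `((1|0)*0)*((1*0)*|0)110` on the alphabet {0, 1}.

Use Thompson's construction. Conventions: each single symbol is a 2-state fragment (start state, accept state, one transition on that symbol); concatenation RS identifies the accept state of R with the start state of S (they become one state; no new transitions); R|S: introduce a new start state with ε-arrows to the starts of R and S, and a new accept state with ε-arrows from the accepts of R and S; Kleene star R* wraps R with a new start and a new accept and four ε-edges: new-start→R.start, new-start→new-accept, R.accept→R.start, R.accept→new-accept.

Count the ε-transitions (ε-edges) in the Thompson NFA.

24

Recursing over subexpressions:
Each of the 9 symbol leaves contributes 0 ε-transitions.
  1|0 → 4 ε-transitions
  (1|0)* → 8 ε-transitions
  (1|0)*0 → 8 ε-transitions
  ((1|0)*0)* → 12 ε-transitions
  1* → 4 ε-transitions
  1*0 → 4 ε-transitions
  (1*0)* → 8 ε-transitions
  (1*0)*|0 → 12 ε-transitions
  ((1|0)*0)*((1*0)*|0)110 → 24 ε-transitions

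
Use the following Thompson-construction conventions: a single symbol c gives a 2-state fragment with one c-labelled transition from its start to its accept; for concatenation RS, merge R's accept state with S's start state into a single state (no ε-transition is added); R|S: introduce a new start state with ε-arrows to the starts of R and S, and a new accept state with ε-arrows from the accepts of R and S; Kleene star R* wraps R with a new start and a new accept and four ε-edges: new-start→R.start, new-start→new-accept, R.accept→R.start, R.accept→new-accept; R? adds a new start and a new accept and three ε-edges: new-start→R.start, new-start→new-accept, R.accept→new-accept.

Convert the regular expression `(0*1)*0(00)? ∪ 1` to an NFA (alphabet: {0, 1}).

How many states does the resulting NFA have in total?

By structural recursion:
Each of the 6 symbol leaves contributes a 2-state fragment.
  0* → 4 states
  0*1 → 5 states
  (0*1)* → 7 states
  00 → 3 states
  (00)? → 5 states
  (0*1)*0(00)? → 12 states
  (0*1)*0(00)? ∪ 1 → 16 states

16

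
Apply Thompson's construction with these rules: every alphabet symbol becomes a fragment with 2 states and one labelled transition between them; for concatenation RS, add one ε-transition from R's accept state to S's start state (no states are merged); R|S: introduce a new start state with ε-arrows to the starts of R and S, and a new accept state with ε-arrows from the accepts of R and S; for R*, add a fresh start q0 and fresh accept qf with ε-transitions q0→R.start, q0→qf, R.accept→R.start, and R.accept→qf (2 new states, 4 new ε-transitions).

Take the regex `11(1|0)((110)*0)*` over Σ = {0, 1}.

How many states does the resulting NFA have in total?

Building bottom-up:
Each of the 8 symbol leaves contributes a 2-state fragment.
  1|0 — 6 states
  110 — 6 states
  (110)* — 8 states
  (110)*0 — 10 states
  ((110)*0)* — 12 states
  11(1|0)((110)*0)* — 22 states

22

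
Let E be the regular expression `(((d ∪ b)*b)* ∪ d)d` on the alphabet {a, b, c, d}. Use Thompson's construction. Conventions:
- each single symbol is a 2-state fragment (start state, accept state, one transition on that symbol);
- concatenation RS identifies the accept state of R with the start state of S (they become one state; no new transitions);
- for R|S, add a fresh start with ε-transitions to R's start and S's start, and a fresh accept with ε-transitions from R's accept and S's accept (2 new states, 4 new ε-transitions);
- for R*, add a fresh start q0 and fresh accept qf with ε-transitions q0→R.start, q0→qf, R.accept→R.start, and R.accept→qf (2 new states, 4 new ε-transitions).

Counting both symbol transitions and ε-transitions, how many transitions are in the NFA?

Bottom-up over the parse tree:
Each of the 5 symbol leaves contributes 1 transition (1 symbol, 0 ε).
  d ∪ b — 6 transitions (2 symbol, 4 ε)
  (d ∪ b)* — 10 transitions (2 symbol, 8 ε)
  (d ∪ b)*b — 11 transitions (3 symbol, 8 ε)
  ((d ∪ b)*b)* — 15 transitions (3 symbol, 12 ε)
  ((d ∪ b)*b)* ∪ d — 20 transitions (4 symbol, 16 ε)
  (((d ∪ b)*b)* ∪ d)d — 21 transitions (5 symbol, 16 ε)

21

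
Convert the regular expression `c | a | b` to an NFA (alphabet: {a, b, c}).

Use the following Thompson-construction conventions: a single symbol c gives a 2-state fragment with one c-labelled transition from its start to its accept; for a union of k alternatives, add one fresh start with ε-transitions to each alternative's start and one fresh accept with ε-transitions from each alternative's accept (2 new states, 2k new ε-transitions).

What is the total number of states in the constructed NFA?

8

Bottom-up over the parse tree:
Each of the 3 symbol leaves contributes a 2-state fragment.
  c | a | b : 8 states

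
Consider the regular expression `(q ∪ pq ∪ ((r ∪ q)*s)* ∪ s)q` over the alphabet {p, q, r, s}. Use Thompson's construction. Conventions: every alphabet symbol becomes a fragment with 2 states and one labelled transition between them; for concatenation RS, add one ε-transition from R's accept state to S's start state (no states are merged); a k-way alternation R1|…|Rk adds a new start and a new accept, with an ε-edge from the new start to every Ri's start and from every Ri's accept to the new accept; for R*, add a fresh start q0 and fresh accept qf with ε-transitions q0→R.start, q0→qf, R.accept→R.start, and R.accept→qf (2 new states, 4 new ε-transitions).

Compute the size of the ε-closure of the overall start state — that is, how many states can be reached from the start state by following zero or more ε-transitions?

14

Compute the ε-closure size of each fragment's start state recursively; a symbol fragment's start has no outgoing ε-edge, so its closure is just itself (size 1).
  pq → C equals the left operand's closure size = 1 (its accept is not ε-reachable, so the closure stops there)
  r ∪ q → new start ε-reaches every alternative's start; none of them accept ε, so the new accept is not reached: C = 1 + 1 + 1 = 3
  (r ∪ q)* → the star's fresh start ε-reaches both the body's start and the fresh accept: C = 2 + 3 = 5
  (r ∪ q)*s → C = 5 + 1 = 6 (closure spills across the concat boundary because the left factor accepts ε)
  ((r ∪ q)*s)* → the star's fresh start ε-reaches both the body's start and the fresh accept: C = 2 + 6 = 8
  q ∪ pq ∪ ((r ∪ q)*s)* ∪ s → C = 1 (new start) + (1 + 1 + 8 + 1) + 1 (new accept, since some branch ε-reaches its own accept) = 13
  (q ∪ pq ∪ ((r ∪ q)*s)* ∪ s)q → the left operand accepts ε, so the closure extends into the next operand (via the concat ε-link); C = 13 + 1 = 14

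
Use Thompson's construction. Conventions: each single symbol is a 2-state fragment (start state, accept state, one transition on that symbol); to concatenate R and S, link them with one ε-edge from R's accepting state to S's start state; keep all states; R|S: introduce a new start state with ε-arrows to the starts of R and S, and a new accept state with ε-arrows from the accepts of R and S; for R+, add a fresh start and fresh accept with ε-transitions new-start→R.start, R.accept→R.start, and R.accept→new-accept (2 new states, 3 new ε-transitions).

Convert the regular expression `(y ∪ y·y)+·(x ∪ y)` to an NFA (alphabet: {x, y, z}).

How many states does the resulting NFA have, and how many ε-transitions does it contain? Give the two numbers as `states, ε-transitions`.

Recursing over subexpressions:
Each of the 5 symbol leaves contributes 2 states and 0 ε-transitions.
  y·y → 4 states, 1 ε-transition
  y ∪ y·y → 8 states, 5 ε-transitions
  (y ∪ y·y)+ → 10 states, 8 ε-transitions
  x ∪ y → 6 states, 4 ε-transitions
  (y ∪ y·y)+·(x ∪ y) → 16 states, 13 ε-transitions

16, 13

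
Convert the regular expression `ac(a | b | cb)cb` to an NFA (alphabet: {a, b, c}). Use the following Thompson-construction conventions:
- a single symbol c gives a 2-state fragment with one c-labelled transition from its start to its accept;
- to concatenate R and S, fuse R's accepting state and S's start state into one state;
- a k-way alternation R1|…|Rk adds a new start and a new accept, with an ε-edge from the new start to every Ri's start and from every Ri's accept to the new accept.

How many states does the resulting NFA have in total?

13

Per subexpression:
Each of the 8 symbol leaves contributes a 2-state fragment.
  cb — 3 states
  a | b | cb — 9 states
  ac(a | b | cb)cb — 13 states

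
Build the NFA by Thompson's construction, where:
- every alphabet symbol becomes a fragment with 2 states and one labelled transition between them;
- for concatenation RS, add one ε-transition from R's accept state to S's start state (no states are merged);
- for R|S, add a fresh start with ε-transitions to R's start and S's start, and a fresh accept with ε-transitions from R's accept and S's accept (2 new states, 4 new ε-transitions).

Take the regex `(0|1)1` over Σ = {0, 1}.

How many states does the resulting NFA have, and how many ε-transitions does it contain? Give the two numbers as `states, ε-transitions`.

8, 5

Per subexpression:
Each of the 3 symbol leaves contributes 2 states and 0 ε-transitions.
  0|1 = 6 states, 4 ε-transitions
  (0|1)1 = 8 states, 5 ε-transitions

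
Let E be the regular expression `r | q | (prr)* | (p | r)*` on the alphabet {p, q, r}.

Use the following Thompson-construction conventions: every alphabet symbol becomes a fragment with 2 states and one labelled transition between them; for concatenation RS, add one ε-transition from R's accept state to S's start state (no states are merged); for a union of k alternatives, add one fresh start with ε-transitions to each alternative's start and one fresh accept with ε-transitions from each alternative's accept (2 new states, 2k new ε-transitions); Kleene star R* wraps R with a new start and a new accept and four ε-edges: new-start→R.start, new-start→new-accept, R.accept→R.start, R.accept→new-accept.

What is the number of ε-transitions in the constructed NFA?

Building bottom-up:
Each of the 7 symbol leaves contributes 0 ε-transitions.
  prr : 2 ε-transitions
  (prr)* : 6 ε-transitions
  p | r : 4 ε-transitions
  (p | r)* : 8 ε-transitions
  r | q | (prr)* | (p | r)* : 22 ε-transitions

22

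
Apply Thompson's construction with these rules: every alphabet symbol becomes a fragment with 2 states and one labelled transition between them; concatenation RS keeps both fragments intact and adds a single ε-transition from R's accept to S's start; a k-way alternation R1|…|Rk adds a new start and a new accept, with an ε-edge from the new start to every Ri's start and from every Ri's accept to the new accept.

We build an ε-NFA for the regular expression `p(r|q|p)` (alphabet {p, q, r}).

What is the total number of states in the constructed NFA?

10

Recursing over subexpressions:
Each of the 4 symbol leaves contributes a 2-state fragment.
  r|q|p → 8 states
  p(r|q|p) → 10 states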